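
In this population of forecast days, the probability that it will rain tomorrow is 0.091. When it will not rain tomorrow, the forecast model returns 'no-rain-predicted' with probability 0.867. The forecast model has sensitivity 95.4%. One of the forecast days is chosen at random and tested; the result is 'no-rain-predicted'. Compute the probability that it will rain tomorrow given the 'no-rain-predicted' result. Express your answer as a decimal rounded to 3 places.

P(H | E) ≈ 0.005

Write H for 'it will rain tomorrow'. Prior odds H:¬H = 0.091/0.909 = 0.10011. For the 'no-rain-predicted' outcome, the likelihood ratio is 0.046/0.867 = 0.053057.
Posterior odds = 0.10011 × 0.053057 = 0.0053115, so P(H|E) = 0.0053115/(1+0.0053115) = 0.005.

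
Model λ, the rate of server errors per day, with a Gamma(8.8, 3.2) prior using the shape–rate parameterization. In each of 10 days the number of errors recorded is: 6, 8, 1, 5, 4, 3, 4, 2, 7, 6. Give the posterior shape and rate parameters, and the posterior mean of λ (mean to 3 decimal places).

Posterior: Gamma(shape=54.8, rate=13.2); mean ≈ 4.152

The Poisson likelihood adds the total count to the shape and the number of exposure periods to the rate. Here ∑xᵢ = 46 and n = 10, so shape 8.8→54.8 and rate 3.2→13.2.
Posterior mean = shape/rate = 54.8/13.2 = 4.152.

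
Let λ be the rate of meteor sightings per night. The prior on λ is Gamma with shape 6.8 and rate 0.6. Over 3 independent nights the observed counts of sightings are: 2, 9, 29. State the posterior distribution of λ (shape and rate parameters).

Posterior: Gamma(shape=46.8, rate=3.6)

Total count ∑xᵢ = 40 over n = 3 nights.
Gamma is conjugate to the Poisson likelihood: posterior is Gamma(shape = 6.8+40 = 46.8, rate = 0.6+3 = 3.6).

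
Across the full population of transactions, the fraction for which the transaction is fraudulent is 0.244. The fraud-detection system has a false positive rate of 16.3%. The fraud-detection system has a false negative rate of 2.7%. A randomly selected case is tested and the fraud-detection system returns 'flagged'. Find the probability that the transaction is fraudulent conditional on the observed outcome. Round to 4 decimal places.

P(H | E) ≈ 0.6583

Write H for 'the transaction is fraudulent'. Prior odds H:¬H = 0.244/0.756 = 0.32275. For the 'flagged' outcome, the likelihood ratio is 0.973/0.163 = 5.9693.
Posterior odds = 0.32275 × 5.9693 = 1.9266, so P(H|E) = 1.9266/(1+1.9266) = 0.6583.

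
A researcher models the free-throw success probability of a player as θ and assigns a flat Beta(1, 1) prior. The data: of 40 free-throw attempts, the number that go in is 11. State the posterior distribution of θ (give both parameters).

Posterior: Beta(12, 30)

The binomial likelihood is conjugate to the Beta prior: with 11 successes and 29 failures, the posterior is Beta(1+11, 1+29) = Beta(12, 30).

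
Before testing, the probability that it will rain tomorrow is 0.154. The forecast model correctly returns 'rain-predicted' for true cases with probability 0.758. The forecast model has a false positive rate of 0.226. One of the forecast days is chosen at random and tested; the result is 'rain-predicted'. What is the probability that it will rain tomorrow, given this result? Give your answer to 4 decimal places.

Write H for 'it will rain tomorrow'. Prior odds H:¬H = 0.154/0.846 = 0.18203. For the 'rain-predicted' outcome, the likelihood ratio is 0.758/0.226 = 3.3540.
Posterior odds = 0.18203 × 3.3540 = 0.61054, so P(H|E) = 0.61054/(1+0.61054) = 0.3791.

P(H | E) ≈ 0.3791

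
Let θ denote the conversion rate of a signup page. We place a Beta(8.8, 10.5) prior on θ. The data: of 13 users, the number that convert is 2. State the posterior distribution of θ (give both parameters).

Posterior: Beta(10.8, 21.5)

Observing 2 successes and 11 failures updates Beta(8.8, 10.5) by adding the success and failure counts to the two shape parameters: α = 8.8+2 = 10.8, β = 10.5+11 = 21.5.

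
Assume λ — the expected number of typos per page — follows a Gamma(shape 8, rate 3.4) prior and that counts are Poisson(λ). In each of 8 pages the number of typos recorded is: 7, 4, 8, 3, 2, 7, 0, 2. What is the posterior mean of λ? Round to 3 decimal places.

Posterior mean ≈ 3.596

Total count ∑xᵢ = 33 over n = 8 pages.
Gamma is conjugate to the Poisson likelihood: posterior is Gamma(shape = 8+33 = 41, rate = 3.4+8 = 11.4).
Posterior mean = shape/rate = 41/11.4 = 3.596.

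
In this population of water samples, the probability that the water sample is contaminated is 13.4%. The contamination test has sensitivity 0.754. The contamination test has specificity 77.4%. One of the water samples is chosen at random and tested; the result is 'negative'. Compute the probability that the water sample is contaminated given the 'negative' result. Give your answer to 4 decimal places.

P(H | E) ≈ 0.0469

Write H for 'the water sample is contaminated'. Prior odds H:¬H = 0.134/0.866 = 0.15473. For the 'negative' outcome, the likelihood ratio is 0.246/0.774 = 0.31783.
Posterior odds = 0.15473 × 0.31783 = 0.049179, so P(H|E) = 0.049179/(1+0.049179) = 0.0469.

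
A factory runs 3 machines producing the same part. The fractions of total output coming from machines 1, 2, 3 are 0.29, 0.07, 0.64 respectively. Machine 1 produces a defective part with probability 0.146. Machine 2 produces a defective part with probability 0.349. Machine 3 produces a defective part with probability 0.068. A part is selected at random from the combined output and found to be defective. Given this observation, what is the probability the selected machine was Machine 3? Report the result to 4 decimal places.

P(defective|M1) = 0.146; P(defective|M2) = 0.349; P(defective|M3) = 0.068.
Prior × likelihood for each source: 0.29·0.146=0.04234, 0.07·0.349=0.02443, 0.64·0.068=0.04352. Summing gives P(defective) = 0.11029.
P(Machine 3 | defective) = 0.04352 / 0.11029 = 0.3946.

Posterior probability ≈ 0.3946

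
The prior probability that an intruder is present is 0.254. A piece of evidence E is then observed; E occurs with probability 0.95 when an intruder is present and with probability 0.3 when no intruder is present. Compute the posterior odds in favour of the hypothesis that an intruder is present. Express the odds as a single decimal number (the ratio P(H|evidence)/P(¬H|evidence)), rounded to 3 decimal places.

Posterior odds ≈ 1.078

Prior odds = 0.254/(1−0.254) = 0.34048. In log-odds, ln(0.34048) = -1.0774.
Add log likelihood ratio: ln(3.1667) = 1.1527.
Posterior log-odds = 0.075288, so posterior odds = exp(0.075288) = 1.0782.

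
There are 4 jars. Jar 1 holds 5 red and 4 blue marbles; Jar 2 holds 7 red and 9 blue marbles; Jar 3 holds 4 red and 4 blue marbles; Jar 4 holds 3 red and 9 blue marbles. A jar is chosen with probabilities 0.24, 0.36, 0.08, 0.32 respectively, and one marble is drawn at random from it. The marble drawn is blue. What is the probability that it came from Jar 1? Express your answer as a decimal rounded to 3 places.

Posterior probability ≈ 0.181

P(blue|Jar 1) = 0.4444; P(blue|Jar 2) = 0.5625; P(blue|Jar 3) = 0.5; P(blue|Jar 4) = 0.75.
Prior × likelihood for each source: 0.24·0.4444=0.1067, 0.36·0.5625=0.2025, 0.08·0.5=0.04000, 0.32·0.75=0.2400. Summing gives P(blue) = 0.58917.
P(Jar 1 | blue) = 0.1067 / 0.58917 = 0.181.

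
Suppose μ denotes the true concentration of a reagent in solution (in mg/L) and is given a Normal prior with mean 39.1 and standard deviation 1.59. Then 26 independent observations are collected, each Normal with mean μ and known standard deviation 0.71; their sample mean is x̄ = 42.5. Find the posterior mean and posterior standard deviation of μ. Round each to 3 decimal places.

Posterior mean ≈ 42.474; posterior SD ≈ 0.139

Prior precision 1/τ₀² = 1/1.59² = 0.395554; data precision n/σ² = 26/0.71² = 51.5771.
Posterior precision = 0.395554 + 51.5771 = 51.9726, giving posterior SD = 1/√51.9726 = 0.139.
Posterior mean = (0.395554·39.1 + 51.5771·42.5) / 51.9726 = 42.474.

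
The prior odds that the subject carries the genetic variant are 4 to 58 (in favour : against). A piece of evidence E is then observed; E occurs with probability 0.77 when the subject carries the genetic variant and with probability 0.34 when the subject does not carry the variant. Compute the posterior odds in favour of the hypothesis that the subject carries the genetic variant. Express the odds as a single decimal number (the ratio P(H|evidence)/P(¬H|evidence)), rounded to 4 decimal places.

Prior odds = 4/58 = 0.068966. In log-odds, ln(0.068966) = -2.6741.
Add log likelihood ratio: ln(2.2647) = 0.81744.
Posterior log-odds = -1.8567, so posterior odds = exp(-1.8567) = 0.15619.

Posterior odds ≈ 0.1562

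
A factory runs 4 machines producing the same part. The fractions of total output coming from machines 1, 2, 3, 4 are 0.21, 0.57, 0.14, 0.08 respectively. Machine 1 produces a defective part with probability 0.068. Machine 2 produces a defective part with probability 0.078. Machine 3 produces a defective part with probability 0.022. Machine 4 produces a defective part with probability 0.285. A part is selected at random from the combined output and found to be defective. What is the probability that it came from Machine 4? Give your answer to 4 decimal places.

Posterior probability ≈ 0.2694

P(defective|M1) = 0.068; P(defective|M2) = 0.078; P(defective|M3) = 0.022; P(defective|M4) = 0.285.
Prior × likelihood for each source: 0.21·0.068=0.01428, 0.57·0.078=0.04446, 0.14·0.022=0.003080, 0.08·0.285=0.02280. Summing gives P(defective) = 0.084620.
P(Machine 4 | defective) = 0.02280 / 0.084620 = 0.2694.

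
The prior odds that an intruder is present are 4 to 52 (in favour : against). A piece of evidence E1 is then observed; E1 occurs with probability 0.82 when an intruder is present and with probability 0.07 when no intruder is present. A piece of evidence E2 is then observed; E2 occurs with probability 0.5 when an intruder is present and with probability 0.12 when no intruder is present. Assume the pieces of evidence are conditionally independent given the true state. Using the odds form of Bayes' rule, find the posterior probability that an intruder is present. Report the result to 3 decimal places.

Prior odds = 4/52 = 0.076923. In log-odds, ln(0.076923) = -2.5649.
Add log likelihood ratios: ln(11.714) + ln(4.1667) = 3.8879.
Posterior log-odds = 1.3230, so posterior odds = exp(1.3230) = 3.7546. Converting, P(H|E) = 3.7546/4.7546 = 0.790.

Posterior probability ≈ 0.790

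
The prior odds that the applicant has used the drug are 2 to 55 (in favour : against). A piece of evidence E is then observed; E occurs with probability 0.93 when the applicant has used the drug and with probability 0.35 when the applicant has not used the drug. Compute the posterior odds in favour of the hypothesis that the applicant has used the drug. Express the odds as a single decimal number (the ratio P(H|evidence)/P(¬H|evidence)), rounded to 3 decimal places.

Prior odds = 2/55 = 0.036364.
Likelihood ratio for E = 0.93/0.35 = 2.6571.
Posterior odds = prior odds × LR = 0.096623.

Posterior odds ≈ 0.097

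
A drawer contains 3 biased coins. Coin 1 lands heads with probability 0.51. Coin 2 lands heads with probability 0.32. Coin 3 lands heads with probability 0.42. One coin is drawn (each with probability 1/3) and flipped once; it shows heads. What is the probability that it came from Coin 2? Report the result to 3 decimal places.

P(heads|C1) = 0.51; P(heads|C2) = 0.32; P(heads|C3) = 0.42.
Prior × likelihood for each source: 0.333333·0.51=0.1700, 0.333333·0.32=0.1067, 0.333333·0.42=0.1400. Summing gives P(heads) = 0.41667.
P(Coin 2 | heads) = 0.1067 / 0.41667 = 0.256.

Posterior probability ≈ 0.256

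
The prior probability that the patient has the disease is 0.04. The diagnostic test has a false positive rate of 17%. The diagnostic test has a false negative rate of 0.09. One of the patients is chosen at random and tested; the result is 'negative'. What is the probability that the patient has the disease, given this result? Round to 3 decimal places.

Let H be the event that the patient has the disease. P(H) = 0.04, so P(¬H) = 0.96. With E the 'negative' result, P(E|H) = 0.09 and P(E|¬H) = 0.83.
P(E) = 0.09·0.04 + 0.83·0.96 = 0.0036000 + 0.79680 = 0.80040.
By Bayes' theorem, P(H|E) = 0.0036000 / 0.80040 = 0.004.

P(H | E) ≈ 0.004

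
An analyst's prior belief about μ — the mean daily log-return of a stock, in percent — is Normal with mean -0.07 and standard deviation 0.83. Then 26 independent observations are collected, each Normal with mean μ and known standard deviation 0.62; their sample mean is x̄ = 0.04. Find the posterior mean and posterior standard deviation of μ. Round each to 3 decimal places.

With known σ, the Normal prior is conjugate. Weight on the data is w = (n/σ²)/(n/σ² + 1/τ₀²) = 67.6379/(67.6379+1.45159) = 0.97899.
Posterior mean = w·x̄ + (1−w)·μ₀ = 0.97899·0.04 + 0.021010·-0.07 = 0.038. Posterior variance = 1/(67.6379+1.45159) = 0.0144740, so SD = 0.120.

Posterior mean ≈ 0.038; posterior SD ≈ 0.120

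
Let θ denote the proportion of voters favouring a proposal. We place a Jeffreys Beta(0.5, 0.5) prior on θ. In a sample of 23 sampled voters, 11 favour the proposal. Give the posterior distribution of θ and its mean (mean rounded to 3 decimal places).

The binomial likelihood is conjugate to the Beta prior: with 11 successes and 12 failures, the posterior is Beta(0.5+11, 0.5+12) = Beta(11.5, 12.5).
Posterior mean = α/(α+β) = 11.5/24 = 0.479.

Posterior: Beta(11.5, 12.5); mean ≈ 0.479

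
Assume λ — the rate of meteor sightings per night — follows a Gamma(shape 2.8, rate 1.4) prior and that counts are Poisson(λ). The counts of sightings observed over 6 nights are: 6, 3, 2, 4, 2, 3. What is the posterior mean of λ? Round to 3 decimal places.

Total count ∑xᵢ = 20 over n = 6 nights.
Gamma is conjugate to the Poisson likelihood: posterior is Gamma(shape = 2.8+20 = 22.8, rate = 1.4+6 = 7.4).
Posterior mean = shape/rate = 22.8/7.4 = 3.081.

Posterior mean ≈ 3.081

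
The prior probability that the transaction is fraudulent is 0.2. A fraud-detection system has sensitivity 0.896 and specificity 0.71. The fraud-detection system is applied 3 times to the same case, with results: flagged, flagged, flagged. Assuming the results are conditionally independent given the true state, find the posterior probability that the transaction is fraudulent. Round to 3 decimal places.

With H the event that the transaction is fraudulent, the joint likelihood of the observed sequence is P(data|H) = 0.896·0.896·0.896 = 0.71932 and P(data|¬H) = 0.29·0.29·0.29 = 0.024389.
Bayes: P(H|data) = 0.2·0.71932 / (0.2·0.71932 + 0.8·0.024389) = 0.14386/0.16338 = 0.8806.

Posterior P(H) ≈ 0.881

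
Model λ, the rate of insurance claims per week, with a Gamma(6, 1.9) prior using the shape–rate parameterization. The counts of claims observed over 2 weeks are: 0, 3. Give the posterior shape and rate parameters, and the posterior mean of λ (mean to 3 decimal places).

Total count ∑xᵢ = 3 over n = 2 weeks.
Gamma is conjugate to the Poisson likelihood: posterior is Gamma(shape = 6+3 = 9, rate = 1.9+2 = 3.9).
Posterior mean = shape/rate = 9/3.9 = 2.308.

Posterior: Gamma(shape=9, rate=3.9); mean ≈ 2.308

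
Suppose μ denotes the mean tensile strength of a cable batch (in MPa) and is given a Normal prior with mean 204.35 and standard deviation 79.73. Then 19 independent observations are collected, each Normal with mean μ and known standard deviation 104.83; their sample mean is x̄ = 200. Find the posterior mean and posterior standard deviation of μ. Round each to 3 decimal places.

Prior precision 1/τ₀² = 1/79.73² = 0.00015731; data precision n/σ² = 19/104.83² = 0.00172895.
Posterior precision = 0.00015731 + 0.00172895 = 0.00188626, giving posterior SD = 1/√0.00188626 = 23.025.
Posterior mean = (0.00015731·204.35 + 0.00172895·200) / 0.00188626 = 200.363.

Posterior mean ≈ 200.363; posterior SD ≈ 23.025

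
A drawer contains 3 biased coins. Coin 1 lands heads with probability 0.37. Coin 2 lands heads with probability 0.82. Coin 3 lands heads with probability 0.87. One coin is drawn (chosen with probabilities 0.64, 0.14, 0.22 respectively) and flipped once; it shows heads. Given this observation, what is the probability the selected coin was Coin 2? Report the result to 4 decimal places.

P(heads|C1) = 0.37; P(heads|C2) = 0.82; P(heads|C3) = 0.87.
Prior × likelihood for each source: 0.64·0.37=0.2368, 0.14·0.82=0.1148, 0.22·0.87=0.1914. Summing gives P(heads) = 0.54300.
P(Coin 2 | heads) = 0.1148 / 0.54300 = 0.2114.

Posterior probability ≈ 0.2114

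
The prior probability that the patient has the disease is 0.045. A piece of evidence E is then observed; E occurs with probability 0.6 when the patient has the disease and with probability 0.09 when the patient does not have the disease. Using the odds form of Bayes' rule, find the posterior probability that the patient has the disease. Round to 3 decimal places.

Prior odds = 0.045/(1−0.045) = 0.047120.
Likelihood ratio for E = 0.6/0.09 = 6.6667.
Posterior odds = prior odds × LR = 0.31414.
Posterior probability = odds/(1+odds) = 0.31414/1.3141 = 0.239.

Posterior probability ≈ 0.239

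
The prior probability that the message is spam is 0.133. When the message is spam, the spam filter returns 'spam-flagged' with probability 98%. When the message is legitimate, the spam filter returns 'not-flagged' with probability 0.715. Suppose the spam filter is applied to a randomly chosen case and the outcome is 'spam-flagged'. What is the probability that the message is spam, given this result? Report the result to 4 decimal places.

Let H be the event that the message is spam. P(H) = 0.133, so P(¬H) = 0.867. With E the 'spam-flagged' result, P(E|H) = 0.98 and P(E|¬H) = 0.285.
P(E) = 0.98·0.133 + 0.285·0.867 = 0.13034 + 0.24709 = 0.37743.
By Bayes' theorem, P(H|E) = 0.13034 / 0.37743 = 0.3453.

P(H | E) ≈ 0.3453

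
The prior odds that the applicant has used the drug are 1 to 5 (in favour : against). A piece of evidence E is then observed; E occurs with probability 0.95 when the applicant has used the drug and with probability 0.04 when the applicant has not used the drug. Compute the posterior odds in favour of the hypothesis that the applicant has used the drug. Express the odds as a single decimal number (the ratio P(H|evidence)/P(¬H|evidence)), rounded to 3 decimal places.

Posterior odds ≈ 4.750

Prior odds = 1/5 = 0.20000.
Likelihood ratio for E = 0.95/0.04 = 23.750.
Posterior odds = prior odds × LR = 4.7500.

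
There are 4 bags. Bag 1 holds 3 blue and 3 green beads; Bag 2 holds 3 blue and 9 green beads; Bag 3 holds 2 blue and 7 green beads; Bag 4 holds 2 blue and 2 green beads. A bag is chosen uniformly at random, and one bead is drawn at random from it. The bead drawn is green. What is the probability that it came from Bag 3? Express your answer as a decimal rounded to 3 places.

Tabulate prior·likelihood by source: [1] prior 0.25, lik 0.5, product 0.1250; [2] prior 0.25, lik 0.75, product 0.1875; [3] prior 0.25, lik 0.7778, product 0.1944; [4] prior 0.25, lik 0.5, product 0.1250.
Normalizing constant = 0.63194; the posterior for Bag 3 is its product over the sum, 0.1944/0.63194 = 0.308.

Posterior probability ≈ 0.308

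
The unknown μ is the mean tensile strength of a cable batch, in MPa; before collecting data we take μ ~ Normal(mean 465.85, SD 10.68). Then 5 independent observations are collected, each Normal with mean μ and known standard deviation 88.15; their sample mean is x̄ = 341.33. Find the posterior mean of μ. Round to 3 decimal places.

Posterior mean ≈ 457.336

Prior precision 1/τ₀² = 1/10.68² = 0.00876713; data precision n/σ² = 5/88.15² = 0.00064347.
Posterior precision = 0.00876713 + 0.00064347 = 0.00941060.
Posterior mean = (0.00876713·465.85 + 0.00064347·341.33) / 0.00941060 = 457.336.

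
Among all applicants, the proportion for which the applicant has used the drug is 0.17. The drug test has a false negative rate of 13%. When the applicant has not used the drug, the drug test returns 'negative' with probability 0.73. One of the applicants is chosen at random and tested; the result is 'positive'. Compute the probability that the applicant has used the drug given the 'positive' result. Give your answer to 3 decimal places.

Write H for 'the applicant has used the drug'. Prior odds H:¬H = 0.17/0.83 = 0.20482. For the 'positive' outcome, the likelihood ratio is 0.87/0.27 = 3.2222.
Posterior odds = 0.20482 × 3.2222 = 0.65997, so P(H|E) = 0.65997/(1+0.65997) = 0.398.

P(H | E) ≈ 0.398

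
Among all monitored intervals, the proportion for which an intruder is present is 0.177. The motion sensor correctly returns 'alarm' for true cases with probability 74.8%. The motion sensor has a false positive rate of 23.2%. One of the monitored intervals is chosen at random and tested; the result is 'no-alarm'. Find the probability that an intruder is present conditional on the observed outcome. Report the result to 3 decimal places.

Let H be the event that an intruder is present. P(H) = 0.177, so P(¬H) = 0.823. With E the 'no-alarm' result, P(E|H) = 0.252 and P(E|¬H) = 0.768.
P(E) = 0.252·0.177 + 0.768·0.823 = 0.044604 + 0.63206 = 0.67667.
By Bayes' theorem, P(H|E) = 0.044604 / 0.67667 = 0.066.

P(H | E) ≈ 0.066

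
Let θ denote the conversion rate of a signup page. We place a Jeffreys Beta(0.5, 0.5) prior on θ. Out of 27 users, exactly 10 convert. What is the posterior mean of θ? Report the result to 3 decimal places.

Posterior mean ≈ 0.375

Observing 10 successes and 17 failures updates Beta(0.5, 0.5) by adding the success and failure counts to the two shape parameters: α = 0.5+10 = 10.5, β = 0.5+17 = 17.5.
Posterior mean = α/(α+β) = 10.5/28 = 0.375.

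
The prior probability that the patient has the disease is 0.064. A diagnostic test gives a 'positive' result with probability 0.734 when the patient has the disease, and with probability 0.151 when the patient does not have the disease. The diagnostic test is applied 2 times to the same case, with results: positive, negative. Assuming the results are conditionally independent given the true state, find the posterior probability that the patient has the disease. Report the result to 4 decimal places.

With H the event that the patient has the disease, the joint likelihood of the observed sequence is P(data|H) = 0.734·0.266 = 0.19524 and P(data|¬H) = 0.151·0.849 = 0.12820.
Bayes: P(H|data) = 0.064·0.19524 / (0.064·0.19524 + 0.936·0.12820) = 0.012496/0.13249 = 0.0943.

Posterior P(H) ≈ 0.0943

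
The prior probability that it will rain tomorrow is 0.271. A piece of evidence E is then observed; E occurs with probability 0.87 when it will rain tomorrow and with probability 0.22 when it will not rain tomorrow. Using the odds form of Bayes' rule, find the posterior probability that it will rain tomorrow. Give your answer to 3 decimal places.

Prior odds = 0.271/(1−0.271) = 0.37174.
Likelihood ratio for E = 0.87/0.22 = 3.9545.
Posterior odds = prior odds × LR = 1.4701.
Posterior probability = odds/(1+odds) = 1.4701/2.4701 = 0.595.

Posterior probability ≈ 0.595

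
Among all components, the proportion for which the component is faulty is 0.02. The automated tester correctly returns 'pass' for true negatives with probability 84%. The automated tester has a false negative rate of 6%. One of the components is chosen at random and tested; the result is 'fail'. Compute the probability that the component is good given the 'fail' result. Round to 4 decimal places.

Write H for 'the component is faulty'. Prior odds H:¬H = 0.02/0.98 = 0.020408. For the 'fail' outcome, the likelihood ratio is 0.94/0.16 = 5.8750.
Posterior odds = 0.020408 × 5.8750 = 0.11990, so P(H|E) = 0.11990/(1+0.11990) = 0.1071. Then P(¬H|E) = 1 − 0.1071 = 0.8929.

P(¬H | E) ≈ 0.8929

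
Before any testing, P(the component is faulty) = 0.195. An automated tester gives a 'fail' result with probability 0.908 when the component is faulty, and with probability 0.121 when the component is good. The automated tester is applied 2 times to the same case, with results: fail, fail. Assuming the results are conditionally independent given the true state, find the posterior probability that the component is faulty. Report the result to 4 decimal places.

Let H be the event that the component is faulty; start with P(H) = 0.195. P('fail'|H) = 0.908, P('fail'|¬H) = 0.121.
Update on result 1 ('fail'): P(H) ← 0.908·0.1950 / (0.908·0.1950 + 0.121·0.8050) = 0.17706/0.27447 = 0.6451.
Update on result 2 ('fail'): P(H) ← 0.908·0.6451 / (0.908·0.6451 + 0.121·0.3549) = 0.58576/0.62870 = 0.9317.

Posterior P(H) ≈ 0.9317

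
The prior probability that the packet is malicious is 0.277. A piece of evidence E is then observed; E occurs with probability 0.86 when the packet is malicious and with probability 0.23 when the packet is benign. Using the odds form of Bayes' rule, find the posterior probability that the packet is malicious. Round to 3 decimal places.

Prior odds = 0.277/(1−0.277) = 0.38313. In log-odds, ln(0.38313) = -0.95939.
Add log likelihood ratio: ln(3.7391) = 1.3189.
Posterior log-odds = 0.35946, so posterior odds = exp(0.35946) = 1.4326. Converting, P(H|E) = 1.4326/2.4326 = 0.589.

Posterior probability ≈ 0.589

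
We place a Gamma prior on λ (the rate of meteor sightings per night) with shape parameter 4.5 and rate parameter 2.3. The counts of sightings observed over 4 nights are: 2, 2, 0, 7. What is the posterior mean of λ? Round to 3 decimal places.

Posterior mean ≈ 2.460

Total count ∑xᵢ = 11 over n = 4 nights.
Gamma is conjugate to the Poisson likelihood: posterior is Gamma(shape = 4.5+11 = 15.5, rate = 2.3+4 = 6.3).
Posterior mean = shape/rate = 15.5/6.3 = 2.460.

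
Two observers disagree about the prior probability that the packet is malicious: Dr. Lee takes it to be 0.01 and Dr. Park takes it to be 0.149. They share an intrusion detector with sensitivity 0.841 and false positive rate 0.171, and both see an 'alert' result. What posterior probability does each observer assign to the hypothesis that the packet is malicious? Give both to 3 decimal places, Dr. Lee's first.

Dr. Lee: 0.047; Dr. Park: 0.463

P('+'|H) = 0.841, P('+'|¬H) = 0.171.
Dr. Lee: numerator 0.841·0.01 = 0.0084100; evidence = 0.0084100+0.171·0.99 = 0.17770; posterior = 0.047.
Dr. Park: numerator 0.841·0.149 = 0.12531; evidence = 0.12531+0.171·0.851 = 0.27083; posterior = 0.463.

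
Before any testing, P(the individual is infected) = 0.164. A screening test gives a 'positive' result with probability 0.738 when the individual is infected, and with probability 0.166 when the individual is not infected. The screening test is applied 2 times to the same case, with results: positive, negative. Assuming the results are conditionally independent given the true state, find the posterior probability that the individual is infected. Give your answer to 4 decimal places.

Let H be the event that the individual is infected; start with P(H) = 0.164. P('positive'|H) = 0.738, P('positive'|¬H) = 0.166.
Update on result 1 ('positive'): P(H) ← 0.738·0.1640 / (0.738·0.1640 + 0.166·0.8360) = 0.12103/0.25981 = 0.4659.
Update on result 2 ('negative'): P(H) ← 0.262·0.4659 / (0.262·0.4659 + 0.834·0.5341) = 0.12205/0.56753 = 0.2151.

Posterior P(H) ≈ 0.2151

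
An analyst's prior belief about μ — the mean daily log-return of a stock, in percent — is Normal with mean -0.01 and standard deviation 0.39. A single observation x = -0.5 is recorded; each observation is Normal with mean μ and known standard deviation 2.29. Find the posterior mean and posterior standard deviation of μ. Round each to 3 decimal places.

With known σ, the Normal prior is conjugate. Weight on the data is w = (n/σ²)/(n/σ² + 1/τ₀²) = 0.190690/(0.190690+6.57462) = 0.028187.
Posterior mean = w·x̄ + (1−w)·μ₀ = 0.028187·-0.5 + 0.97181·-0.01 = -0.024. Posterior variance = 1/(0.190690+6.57462) = 0.147813, so SD = 0.384.

Posterior mean ≈ -0.024; posterior SD ≈ 0.384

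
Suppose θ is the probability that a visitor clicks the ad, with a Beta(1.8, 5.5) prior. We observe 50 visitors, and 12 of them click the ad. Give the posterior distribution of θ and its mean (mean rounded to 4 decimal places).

Posterior: Beta(13.8, 43.5); mean ≈ 0.2408

The binomial likelihood is conjugate to the Beta prior: with 12 successes and 38 failures, the posterior is Beta(1.8+12, 5.5+38) = Beta(13.8, 43.5).
Posterior mean = α/(α+β) = 13.8/57.3 = 0.2408.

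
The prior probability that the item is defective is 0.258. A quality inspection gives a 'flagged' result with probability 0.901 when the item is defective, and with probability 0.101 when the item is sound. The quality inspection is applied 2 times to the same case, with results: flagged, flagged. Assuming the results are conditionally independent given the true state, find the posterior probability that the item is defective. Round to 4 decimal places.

Let H be the event that the item is defective; start with P(H) = 0.258. P('flagged'|H) = 0.901, P('flagged'|¬H) = 0.101.
Update on result 1 ('flagged'): P(H) ← 0.901·0.2580 / (0.901·0.2580 + 0.101·0.7420) = 0.23246/0.30740 = 0.7562.
Update on result 2 ('flagged'): P(H) ← 0.901·0.7562 / (0.901·0.7562 + 0.101·0.2438) = 0.68134/0.70597 = 0.9651.

Posterior P(H) ≈ 0.9651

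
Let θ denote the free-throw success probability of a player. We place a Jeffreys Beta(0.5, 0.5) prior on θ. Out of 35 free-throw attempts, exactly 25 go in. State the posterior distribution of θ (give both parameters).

The binomial likelihood is conjugate to the Beta prior: with 25 successes and 10 failures, the posterior is Beta(0.5+25, 0.5+10) = Beta(25.5, 10.5).

Posterior: Beta(25.5, 10.5)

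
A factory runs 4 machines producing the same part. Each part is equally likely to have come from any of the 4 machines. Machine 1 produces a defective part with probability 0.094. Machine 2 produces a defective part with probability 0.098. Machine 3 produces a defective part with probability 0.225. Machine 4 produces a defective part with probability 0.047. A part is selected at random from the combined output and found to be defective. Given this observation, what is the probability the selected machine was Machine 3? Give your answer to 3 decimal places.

Posterior probability ≈ 0.485

P(defective|M1) = 0.094; P(defective|M2) = 0.098; P(defective|M3) = 0.225; P(defective|M4) = 0.047.
Prior × likelihood for each source: 0.25·0.094=0.02350, 0.25·0.098=0.02450, 0.25·0.225=0.05625, 0.25·0.047=0.01175. Summing gives P(defective) = 0.11600.
P(Machine 3 | defective) = 0.05625 / 0.11600 = 0.485.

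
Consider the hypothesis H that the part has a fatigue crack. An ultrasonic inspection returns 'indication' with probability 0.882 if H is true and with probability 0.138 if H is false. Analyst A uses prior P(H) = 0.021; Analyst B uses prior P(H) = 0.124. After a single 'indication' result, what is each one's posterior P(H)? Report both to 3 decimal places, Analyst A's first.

Analyst A: 0.121; Analyst B: 0.475

The likelihood ratio for an 'indication' result is 0.882/0.138 = 6.3913.
Analyst A: prior odds 0.021/0.979 = 0.021450; posterior odds 0.13710; posterior probability 0.121.
Analyst B: prior odds 0.124/0.876 = 0.14155; posterior odds 0.90471; posterior probability 0.475.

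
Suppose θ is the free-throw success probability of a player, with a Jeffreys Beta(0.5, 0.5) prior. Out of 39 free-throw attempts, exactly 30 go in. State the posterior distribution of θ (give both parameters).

Posterior: Beta(30.5, 9.5)

The binomial likelihood is conjugate to the Beta prior: with 30 successes and 9 failures, the posterior is Beta(0.5+30, 0.5+9) = Beta(30.5, 9.5).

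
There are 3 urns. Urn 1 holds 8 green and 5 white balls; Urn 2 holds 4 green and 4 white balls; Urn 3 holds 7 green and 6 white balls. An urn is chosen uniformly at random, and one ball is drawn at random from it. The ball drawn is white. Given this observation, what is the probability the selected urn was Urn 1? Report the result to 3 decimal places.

Tabulate prior·likelihood by source: [1] prior 0.333333, lik 0.3846, product 0.1282; [2] prior 0.333333, lik 0.5, product 0.1667; [3] prior 0.333333, lik 0.4615, product 0.1538.
Normalizing constant = 0.44872; the posterior for Urn 1 is its product over the sum, 0.1282/0.44872 = 0.286.

Posterior probability ≈ 0.286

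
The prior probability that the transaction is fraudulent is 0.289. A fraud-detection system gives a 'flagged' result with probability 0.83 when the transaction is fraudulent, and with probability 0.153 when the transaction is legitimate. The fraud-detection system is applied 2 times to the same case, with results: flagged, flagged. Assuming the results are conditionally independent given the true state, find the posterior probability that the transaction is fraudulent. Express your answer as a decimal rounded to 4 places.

Posterior P(H) ≈ 0.9229

With H the event that the transaction is fraudulent, the joint likelihood of the observed sequence is P(data|H) = 0.83·0.83 = 0.68890 and P(data|¬H) = 0.153·0.153 = 0.023409.
Bayes: P(H|data) = 0.289·0.68890 / (0.289·0.68890 + 0.711·0.023409) = 0.19909/0.21574 = 0.9229.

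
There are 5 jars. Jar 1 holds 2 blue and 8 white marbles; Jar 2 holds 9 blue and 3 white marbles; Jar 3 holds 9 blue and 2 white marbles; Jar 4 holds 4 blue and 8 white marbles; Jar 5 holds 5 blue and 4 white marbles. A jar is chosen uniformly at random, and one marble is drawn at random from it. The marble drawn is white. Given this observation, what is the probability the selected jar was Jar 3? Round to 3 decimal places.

Posterior probability ≈ 0.078

Tabulate prior·likelihood by source: [1] prior 0.2, lik 0.8, product 0.1600; [2] prior 0.2, lik 0.25, product 0.05000; [3] prior 0.2, lik 0.1818, product 0.03636; [4] prior 0.2, lik 0.6667, product 0.1333; [5] prior 0.2, lik 0.4444, product 0.08889.
Normalizing constant = 0.46859; the posterior for Jar 3 is its product over the sum, 0.03636/0.46859 = 0.078.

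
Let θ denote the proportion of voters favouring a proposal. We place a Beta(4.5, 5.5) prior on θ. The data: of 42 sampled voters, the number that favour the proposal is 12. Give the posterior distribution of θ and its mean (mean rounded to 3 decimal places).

Posterior: Beta(16.5, 35.5); mean ≈ 0.317

Observing 12 successes and 30 failures updates Beta(4.5, 5.5) by adding the success and failure counts to the two shape parameters: α = 4.5+12 = 16.5, β = 5.5+30 = 35.5.
Posterior mean = α/(α+β) = 16.5/52 = 0.317.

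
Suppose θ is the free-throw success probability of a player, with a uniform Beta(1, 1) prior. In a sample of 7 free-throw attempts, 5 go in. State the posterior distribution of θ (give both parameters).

Observing 5 successes and 2 failures updates Beta(1, 1) by adding the success and failure counts to the two shape parameters: α = 1+5 = 6, β = 1+2 = 3.

Posterior: Beta(6, 3)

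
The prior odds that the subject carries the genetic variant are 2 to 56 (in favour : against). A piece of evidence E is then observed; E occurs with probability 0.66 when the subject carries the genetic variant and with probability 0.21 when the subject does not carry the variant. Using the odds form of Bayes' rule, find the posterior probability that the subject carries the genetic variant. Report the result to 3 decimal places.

Posterior probability ≈ 0.101

Prior odds = 2/56 = 0.035714.
Likelihood ratio for E = 0.66/0.21 = 3.1429.
Posterior odds = prior odds × LR = 0.11224.
Posterior probability = odds/(1+odds) = 0.11224/1.1122 = 0.101.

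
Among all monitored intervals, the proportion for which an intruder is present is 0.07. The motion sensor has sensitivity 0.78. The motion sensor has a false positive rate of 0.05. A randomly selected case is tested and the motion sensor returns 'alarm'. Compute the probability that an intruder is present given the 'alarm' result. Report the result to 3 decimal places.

Write H for 'an intruder is present'. Prior odds H:¬H = 0.07/0.93 = 0.075269. For the 'alarm' outcome, the likelihood ratio is 0.78/0.05 = 15.600.
Posterior odds = 0.075269 × 15.600 = 1.1742, so P(H|E) = 1.1742/(1+1.1742) = 0.540.

P(H | E) ≈ 0.540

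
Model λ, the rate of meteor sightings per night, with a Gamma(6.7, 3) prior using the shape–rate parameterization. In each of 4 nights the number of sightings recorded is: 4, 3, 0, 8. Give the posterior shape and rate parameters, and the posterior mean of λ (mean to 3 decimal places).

Total count ∑xᵢ = 15 over n = 4 nights.
Gamma is conjugate to the Poisson likelihood: posterior is Gamma(shape = 6.7+15 = 21.7, rate = 3+4 = 7).
Posterior mean = shape/rate = 21.7/7 = 3.100.

Posterior: Gamma(shape=21.7, rate=7); mean ≈ 3.100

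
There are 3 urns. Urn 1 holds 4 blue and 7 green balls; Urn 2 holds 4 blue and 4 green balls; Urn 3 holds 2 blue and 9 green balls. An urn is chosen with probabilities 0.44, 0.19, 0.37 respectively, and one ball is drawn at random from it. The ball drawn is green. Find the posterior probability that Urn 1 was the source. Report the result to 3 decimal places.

Posterior probability ≈ 0.413

P(green|Urn 1) = 0.6364; P(green|Urn 2) = 0.5; P(green|Urn 3) = 0.8182.
Prior × likelihood for each source: 0.44·0.6364=0.2800, 0.19·0.5=0.09500, 0.37·0.8182=0.3027. Summing gives P(green) = 0.67773.
P(Urn 1 | green) = 0.2800 / 0.67773 = 0.413.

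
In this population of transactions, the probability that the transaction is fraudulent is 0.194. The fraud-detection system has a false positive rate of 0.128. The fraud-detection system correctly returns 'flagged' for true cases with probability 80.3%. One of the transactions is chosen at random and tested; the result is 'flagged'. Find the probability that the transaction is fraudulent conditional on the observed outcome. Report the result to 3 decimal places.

Write H for 'the transaction is fraudulent'. Prior odds H:¬H = 0.194/0.806 = 0.24069. For the 'flagged' outcome, the likelihood ratio is 0.803/0.128 = 6.2734.
Posterior odds = 0.24069 × 6.2734 = 1.5100, so P(H|E) = 1.5100/(1+1.5100) = 0.602.

P(H | E) ≈ 0.602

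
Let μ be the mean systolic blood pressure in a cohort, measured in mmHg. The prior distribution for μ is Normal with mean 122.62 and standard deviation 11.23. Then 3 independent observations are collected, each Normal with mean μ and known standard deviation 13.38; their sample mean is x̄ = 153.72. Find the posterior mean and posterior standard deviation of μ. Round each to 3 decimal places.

Posterior mean ≈ 143.731; posterior SD ≈ 6.365

With known σ, the Normal prior is conjugate. Weight on the data is w = (n/σ²)/(n/σ² + 1/τ₀²) = 0.0167575/(0.0167575+0.00792940) = 0.67880.
Posterior mean = w·x̄ + (1−w)·μ₀ = 0.67880·153.72 + 0.32120·122.62 = 143.731. Posterior variance = 1/(0.0167575+0.00792940) = 40.5073, so SD = 6.365.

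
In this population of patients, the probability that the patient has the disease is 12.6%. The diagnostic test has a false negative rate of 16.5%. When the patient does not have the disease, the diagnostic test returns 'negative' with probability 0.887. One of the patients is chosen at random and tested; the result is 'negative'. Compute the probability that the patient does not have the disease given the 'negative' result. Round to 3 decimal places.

Write H for 'the patient has the disease'. Prior odds H:¬H = 0.126/0.874 = 0.14416. For the 'negative' outcome, the likelihood ratio is 0.165/0.887 = 0.18602.
Posterior odds = 0.14416 × 0.18602 = 0.026818, so P(H|E) = 0.026818/(1+0.026818) = 0.026. Then P(¬H|E) = 1 − 0.026 = 0.974.

P(¬H | E) ≈ 0.974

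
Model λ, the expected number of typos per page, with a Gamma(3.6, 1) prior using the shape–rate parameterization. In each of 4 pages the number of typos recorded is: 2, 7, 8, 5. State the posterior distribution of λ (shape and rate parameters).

Posterior: Gamma(shape=25.6, rate=5)

The Poisson likelihood adds the total count to the shape and the number of exposure periods to the rate. Here ∑xᵢ = 22 and n = 4, so shape 3.6→25.6 and rate 1→5.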